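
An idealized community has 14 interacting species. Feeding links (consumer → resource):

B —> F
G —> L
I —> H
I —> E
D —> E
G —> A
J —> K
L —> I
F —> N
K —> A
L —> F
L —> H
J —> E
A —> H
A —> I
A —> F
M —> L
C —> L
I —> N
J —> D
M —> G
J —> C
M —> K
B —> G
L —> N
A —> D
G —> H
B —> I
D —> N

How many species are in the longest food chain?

One longest chain: N → F → A → K → J.
It has 5 species and 4 links.

5 species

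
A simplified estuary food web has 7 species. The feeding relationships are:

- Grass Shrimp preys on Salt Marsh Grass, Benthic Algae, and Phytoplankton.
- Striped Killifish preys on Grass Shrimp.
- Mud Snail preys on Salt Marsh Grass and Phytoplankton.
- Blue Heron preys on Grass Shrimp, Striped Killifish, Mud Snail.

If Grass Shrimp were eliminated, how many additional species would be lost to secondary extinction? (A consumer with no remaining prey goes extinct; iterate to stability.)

1

Remove Grass Shrimp.
Round 1: Striped Killifish (all prey gone) → extinct.
No further losses. Total secondary extinctions: 1.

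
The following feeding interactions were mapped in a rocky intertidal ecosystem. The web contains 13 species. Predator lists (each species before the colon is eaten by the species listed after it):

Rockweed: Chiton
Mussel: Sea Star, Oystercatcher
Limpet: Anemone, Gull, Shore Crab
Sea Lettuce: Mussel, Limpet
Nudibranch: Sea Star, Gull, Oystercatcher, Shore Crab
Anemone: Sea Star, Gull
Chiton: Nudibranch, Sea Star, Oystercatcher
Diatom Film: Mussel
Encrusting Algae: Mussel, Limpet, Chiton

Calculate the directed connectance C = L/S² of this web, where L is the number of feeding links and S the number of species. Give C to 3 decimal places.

C = 0.124

The web has S = 13 species and L = 21 feeding links.
C = L / S² = 21 / 169 = 0.1243 ≈ 0.124.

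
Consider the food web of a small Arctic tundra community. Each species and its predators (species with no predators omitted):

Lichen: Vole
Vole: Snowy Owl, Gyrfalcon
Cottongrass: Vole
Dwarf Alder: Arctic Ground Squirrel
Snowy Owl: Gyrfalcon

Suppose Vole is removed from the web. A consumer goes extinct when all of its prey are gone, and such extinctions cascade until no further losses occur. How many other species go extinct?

Remove Vole.
Round 1: Snowy Owl (all prey gone) → extinct.
Round 2: Gyrfalcon (all prey gone) → extinct.
No further losses. Total secondary extinctions: 2.

2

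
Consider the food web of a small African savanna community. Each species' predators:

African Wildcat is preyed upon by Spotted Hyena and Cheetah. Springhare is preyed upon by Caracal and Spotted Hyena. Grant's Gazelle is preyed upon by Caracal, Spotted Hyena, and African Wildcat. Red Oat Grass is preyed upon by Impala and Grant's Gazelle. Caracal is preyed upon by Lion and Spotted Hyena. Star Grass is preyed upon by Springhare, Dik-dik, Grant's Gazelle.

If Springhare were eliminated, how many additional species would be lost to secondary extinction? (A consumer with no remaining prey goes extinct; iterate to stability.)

Remove Springhare.
Every predator of it retains at least one other prey: Caracal still has Grant's Gazelle; Spotted Hyena still has Grant's Gazelle, African Wildcat, Caracal.
No consumer loses all prey, so no secondary extinctions occur.

0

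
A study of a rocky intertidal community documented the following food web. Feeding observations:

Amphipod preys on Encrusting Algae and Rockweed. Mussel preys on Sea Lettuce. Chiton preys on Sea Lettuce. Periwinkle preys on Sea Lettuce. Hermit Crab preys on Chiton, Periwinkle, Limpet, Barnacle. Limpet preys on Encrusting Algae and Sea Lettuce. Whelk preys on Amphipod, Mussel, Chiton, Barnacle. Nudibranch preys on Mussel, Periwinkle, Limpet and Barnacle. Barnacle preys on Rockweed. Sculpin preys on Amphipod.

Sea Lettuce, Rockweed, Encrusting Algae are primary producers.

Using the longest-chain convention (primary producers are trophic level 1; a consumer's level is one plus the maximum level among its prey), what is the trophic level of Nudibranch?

Trophic level 3

Sea Lettuce is a producer → level 1.
Periwinkle eats Sea Lettuce → level 2.
Nudibranch eats Periwinkle (level 2); other prey at levels: Mussel 2, Barnacle 2, Limpet 2 → level 3.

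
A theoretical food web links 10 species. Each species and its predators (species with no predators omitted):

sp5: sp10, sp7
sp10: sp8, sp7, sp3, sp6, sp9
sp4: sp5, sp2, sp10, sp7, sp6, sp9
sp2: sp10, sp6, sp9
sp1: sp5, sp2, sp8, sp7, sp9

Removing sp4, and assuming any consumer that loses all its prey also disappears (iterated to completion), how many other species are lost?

Remove sp4.
Every predator of it retains at least one other prey: sp5 still has sp1; sp2 still has sp1; sp10 still has sp5, sp2; sp7 still has sp1, sp5, sp10; sp6 still has sp2, sp10; sp9 still has sp1, sp2, sp10.
No consumer loses all prey, so no secondary extinctions occur.

0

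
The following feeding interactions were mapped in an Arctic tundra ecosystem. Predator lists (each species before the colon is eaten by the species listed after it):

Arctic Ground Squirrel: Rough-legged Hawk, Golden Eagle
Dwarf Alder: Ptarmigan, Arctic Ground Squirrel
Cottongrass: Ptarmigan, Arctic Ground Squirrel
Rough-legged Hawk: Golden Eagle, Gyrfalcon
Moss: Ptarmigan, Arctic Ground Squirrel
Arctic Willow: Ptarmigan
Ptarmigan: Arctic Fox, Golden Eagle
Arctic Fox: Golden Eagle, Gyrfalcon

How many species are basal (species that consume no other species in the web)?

4

Basal species (no prey listed): Moss, Dwarf Alder, Arctic Willow, Cottongrass.
Count: 4.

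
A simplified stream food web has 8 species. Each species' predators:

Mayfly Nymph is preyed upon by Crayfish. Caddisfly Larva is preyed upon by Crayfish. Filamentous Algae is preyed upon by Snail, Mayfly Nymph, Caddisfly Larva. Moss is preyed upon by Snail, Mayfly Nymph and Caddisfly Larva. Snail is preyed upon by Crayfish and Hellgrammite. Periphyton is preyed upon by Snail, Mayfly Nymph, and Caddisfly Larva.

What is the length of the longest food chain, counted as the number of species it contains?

One longest chain: Filamentous Algae → Snail → Crayfish.
It has 3 species and 2 links.

3 species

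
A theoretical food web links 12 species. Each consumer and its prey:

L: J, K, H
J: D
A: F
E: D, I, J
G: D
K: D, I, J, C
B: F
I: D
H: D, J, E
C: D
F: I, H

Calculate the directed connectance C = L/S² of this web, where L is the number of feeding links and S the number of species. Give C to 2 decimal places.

C = 0.15

The web has S = 12 species and L = 21 feeding links.
C = L / S² = 21 / 144 = 0.1458 ≈ 0.15.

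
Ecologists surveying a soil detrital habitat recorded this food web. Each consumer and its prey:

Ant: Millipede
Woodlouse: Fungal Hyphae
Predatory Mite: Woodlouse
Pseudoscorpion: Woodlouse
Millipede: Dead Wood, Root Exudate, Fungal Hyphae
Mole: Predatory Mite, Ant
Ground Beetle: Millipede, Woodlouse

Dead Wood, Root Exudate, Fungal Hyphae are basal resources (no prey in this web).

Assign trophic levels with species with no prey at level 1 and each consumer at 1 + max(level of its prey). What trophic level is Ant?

Dead Wood has no prey (basal) → level 1.
Millipede eats Dead Wood (level 1); other prey at levels: Root Exudate 1, Fungal Hyphae 1 → level 2.
Ant eats Millipede → level 3.

Trophic level 3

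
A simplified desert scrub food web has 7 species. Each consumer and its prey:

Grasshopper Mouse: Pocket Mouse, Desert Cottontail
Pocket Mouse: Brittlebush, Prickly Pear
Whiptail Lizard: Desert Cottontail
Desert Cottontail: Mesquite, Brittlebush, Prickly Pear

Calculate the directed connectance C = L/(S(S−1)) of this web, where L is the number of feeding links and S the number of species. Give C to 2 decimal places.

C = 0.19

The web has S = 7 species and L = 8 feeding links.
C = L / (S(S−1)) = 8 / 42 = 0.1905 ≈ 0.19.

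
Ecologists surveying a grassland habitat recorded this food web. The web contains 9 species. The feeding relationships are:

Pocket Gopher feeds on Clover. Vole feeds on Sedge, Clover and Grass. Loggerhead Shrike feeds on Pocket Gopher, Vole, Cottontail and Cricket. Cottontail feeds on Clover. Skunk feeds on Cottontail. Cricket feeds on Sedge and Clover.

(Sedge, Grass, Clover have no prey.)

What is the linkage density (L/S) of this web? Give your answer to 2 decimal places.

L/S = 1.33

There are L = 12 links among S = 9 species.
L/S = 12/9 = 1.3333 ≈ 1.33.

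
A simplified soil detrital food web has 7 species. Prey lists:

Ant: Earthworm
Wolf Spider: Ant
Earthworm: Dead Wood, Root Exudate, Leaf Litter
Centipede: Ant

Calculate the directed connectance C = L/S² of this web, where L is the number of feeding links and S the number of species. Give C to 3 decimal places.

C = 0.122

The web has S = 7 species and L = 6 feeding links.
C = L / S² = 6 / 49 = 0.1224 ≈ 0.122.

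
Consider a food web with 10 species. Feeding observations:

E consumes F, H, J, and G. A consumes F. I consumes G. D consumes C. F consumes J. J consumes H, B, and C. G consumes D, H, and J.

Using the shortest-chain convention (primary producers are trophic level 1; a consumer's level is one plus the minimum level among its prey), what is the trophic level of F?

C is a producer → level 1.
J eats C → level 2.
F eats J → level 3.
No prey of F is below level 2, so 3 is the minimum.

Trophic level 3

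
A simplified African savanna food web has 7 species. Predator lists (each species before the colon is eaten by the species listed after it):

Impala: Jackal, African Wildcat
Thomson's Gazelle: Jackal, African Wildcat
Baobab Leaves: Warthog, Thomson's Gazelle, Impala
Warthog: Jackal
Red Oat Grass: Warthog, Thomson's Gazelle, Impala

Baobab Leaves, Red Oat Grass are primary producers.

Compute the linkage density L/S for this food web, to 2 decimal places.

L/S = 1.57

There are L = 11 links among S = 7 species.
L/S = 11/7 = 1.5714 ≈ 1.57.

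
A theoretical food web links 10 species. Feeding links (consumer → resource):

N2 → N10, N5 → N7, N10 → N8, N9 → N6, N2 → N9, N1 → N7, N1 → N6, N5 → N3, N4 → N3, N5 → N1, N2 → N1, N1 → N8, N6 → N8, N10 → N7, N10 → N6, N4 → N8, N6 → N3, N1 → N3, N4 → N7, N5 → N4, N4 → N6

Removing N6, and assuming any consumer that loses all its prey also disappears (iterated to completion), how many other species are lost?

1

Remove N6.
Round 1: N9 (all prey gone) → extinct.
No further losses. Total secondary extinctions: 1.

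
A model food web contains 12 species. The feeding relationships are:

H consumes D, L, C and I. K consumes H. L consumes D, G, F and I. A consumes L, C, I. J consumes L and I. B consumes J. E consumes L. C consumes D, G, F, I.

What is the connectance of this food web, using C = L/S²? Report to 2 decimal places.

The web has S = 12 species and L = 20 feeding links.
C = L / S² = 20 / 144 = 0.1389 ≈ 0.14.

C = 0.14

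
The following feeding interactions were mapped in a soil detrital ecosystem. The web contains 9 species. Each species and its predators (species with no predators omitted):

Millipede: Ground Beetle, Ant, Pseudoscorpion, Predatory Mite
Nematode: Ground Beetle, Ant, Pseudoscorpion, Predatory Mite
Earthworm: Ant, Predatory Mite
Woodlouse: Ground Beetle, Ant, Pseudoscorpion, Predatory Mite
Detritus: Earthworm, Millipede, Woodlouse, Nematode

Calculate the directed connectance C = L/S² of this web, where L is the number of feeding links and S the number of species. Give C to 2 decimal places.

The web has S = 9 species and L = 18 feeding links.
C = L / S² = 18 / 81 = 0.2222 ≈ 0.22.

C = 0.22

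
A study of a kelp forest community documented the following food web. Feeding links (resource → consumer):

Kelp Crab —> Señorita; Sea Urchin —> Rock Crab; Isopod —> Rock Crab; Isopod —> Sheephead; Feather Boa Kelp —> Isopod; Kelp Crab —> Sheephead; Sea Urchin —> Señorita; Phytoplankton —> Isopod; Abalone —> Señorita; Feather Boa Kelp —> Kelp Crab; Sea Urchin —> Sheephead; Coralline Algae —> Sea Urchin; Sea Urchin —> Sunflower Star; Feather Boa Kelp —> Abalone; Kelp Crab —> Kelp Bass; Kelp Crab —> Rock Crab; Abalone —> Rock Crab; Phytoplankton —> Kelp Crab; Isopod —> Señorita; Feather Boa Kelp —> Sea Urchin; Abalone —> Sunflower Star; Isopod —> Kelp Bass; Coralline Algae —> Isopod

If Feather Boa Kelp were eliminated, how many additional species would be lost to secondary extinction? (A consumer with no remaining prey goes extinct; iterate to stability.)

1

Remove Feather Boa Kelp.
Round 1: Abalone (all prey gone) → extinct.
No further losses. Total secondary extinctions: 1.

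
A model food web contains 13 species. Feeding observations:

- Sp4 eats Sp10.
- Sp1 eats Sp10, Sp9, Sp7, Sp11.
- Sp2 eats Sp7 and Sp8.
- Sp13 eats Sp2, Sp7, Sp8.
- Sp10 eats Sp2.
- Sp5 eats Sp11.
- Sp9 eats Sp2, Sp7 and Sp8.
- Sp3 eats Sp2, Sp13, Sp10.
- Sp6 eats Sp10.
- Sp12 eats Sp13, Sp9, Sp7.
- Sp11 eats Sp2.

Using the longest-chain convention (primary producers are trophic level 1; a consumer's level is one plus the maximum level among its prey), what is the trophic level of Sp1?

Sp8 is a producer → level 1.
Sp2 eats Sp8 (level 1); other prey at levels: Sp7 1 → level 2.
Sp10 eats Sp2 → level 3.
Sp1 eats Sp10 (level 3); other prey at levels: Sp7 1, Sp9 3, Sp11 3 → level 4.

Trophic level 4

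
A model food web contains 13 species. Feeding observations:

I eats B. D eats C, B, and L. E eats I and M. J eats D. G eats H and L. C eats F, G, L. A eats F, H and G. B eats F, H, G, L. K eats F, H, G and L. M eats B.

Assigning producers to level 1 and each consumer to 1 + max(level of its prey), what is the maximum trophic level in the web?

Producers (level 1): L, F, H.
L → G → B → M → E gives E level 5.
No species has a prey at level 5, so no species reaches level 6.

5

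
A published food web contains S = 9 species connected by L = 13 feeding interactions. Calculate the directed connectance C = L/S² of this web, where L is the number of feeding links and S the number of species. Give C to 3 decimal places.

C = 0.160

The web has S = 9 species and L = 13 feeding links.
C = L / S² = 13 / 81 = 0.1605 ≈ 0.160.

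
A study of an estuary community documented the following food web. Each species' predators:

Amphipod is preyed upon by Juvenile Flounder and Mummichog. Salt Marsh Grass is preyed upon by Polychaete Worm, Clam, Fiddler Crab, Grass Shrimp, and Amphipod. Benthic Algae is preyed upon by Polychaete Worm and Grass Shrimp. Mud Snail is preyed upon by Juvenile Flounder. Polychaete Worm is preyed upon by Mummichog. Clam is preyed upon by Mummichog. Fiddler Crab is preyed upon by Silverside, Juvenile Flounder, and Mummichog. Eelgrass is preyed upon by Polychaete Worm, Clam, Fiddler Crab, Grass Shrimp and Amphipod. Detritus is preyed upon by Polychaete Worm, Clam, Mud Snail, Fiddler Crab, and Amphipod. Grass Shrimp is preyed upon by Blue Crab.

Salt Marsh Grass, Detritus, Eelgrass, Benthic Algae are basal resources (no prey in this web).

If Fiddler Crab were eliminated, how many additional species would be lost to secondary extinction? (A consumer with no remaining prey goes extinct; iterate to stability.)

Remove Fiddler Crab.
Round 1: Silverside (all prey gone) → extinct.
No further losses. Total secondary extinctions: 1.

1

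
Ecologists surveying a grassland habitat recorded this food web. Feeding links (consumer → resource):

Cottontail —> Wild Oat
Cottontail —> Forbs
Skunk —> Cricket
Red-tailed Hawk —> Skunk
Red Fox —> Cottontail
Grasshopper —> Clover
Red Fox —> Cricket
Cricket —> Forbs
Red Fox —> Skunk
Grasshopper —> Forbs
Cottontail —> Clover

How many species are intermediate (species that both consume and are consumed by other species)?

Intermediate species (has both prey and predators): Cottontail, Cricket, Skunk.
Count: 3.

3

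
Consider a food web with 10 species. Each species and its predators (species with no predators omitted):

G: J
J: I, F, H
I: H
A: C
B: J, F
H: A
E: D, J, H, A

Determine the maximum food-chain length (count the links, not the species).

5 links

One longest chain: B → J → I → H → A → C.
It has 6 species and 5 links.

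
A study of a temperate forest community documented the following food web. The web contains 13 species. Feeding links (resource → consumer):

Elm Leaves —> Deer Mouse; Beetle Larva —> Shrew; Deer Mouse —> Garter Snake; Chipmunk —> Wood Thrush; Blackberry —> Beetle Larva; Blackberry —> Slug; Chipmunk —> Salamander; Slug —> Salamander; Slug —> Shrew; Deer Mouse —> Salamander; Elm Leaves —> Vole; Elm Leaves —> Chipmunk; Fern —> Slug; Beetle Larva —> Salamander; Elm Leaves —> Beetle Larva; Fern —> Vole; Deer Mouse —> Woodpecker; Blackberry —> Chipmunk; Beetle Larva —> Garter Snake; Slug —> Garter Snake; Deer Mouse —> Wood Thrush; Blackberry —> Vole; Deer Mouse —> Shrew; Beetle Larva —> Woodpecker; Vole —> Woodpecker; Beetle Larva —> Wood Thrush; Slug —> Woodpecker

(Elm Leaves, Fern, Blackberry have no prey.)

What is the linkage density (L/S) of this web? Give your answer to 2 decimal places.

There are L = 27 links among S = 13 species.
L/S = 27/13 = 2.0769 ≈ 2.08.

L/S = 2.08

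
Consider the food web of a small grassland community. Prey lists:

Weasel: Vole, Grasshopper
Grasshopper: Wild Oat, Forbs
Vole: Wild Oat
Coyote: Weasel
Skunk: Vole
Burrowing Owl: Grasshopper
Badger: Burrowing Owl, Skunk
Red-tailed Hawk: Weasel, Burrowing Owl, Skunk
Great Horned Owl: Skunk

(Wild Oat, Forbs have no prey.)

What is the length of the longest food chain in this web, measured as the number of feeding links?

3 links

One longest chain: Wild Oat → Vole → Weasel → Coyote.
It has 4 species and 3 links.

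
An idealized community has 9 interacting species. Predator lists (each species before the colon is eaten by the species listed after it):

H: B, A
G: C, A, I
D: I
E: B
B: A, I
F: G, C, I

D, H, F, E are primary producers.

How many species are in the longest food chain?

3 species

One longest chain: F → G → C.
It has 3 species and 2 links.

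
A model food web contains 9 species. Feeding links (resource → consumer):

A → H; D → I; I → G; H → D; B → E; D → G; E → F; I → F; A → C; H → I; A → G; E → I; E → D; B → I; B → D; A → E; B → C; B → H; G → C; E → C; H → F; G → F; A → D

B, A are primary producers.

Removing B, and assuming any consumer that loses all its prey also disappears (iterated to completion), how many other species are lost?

0

Remove B.
Every predator of it retains at least one other prey: H still has A; E still has A; D still has A, H, E; I still has H, E, D; C still has A, E, G.
No consumer loses all prey, so no secondary extinctions occur.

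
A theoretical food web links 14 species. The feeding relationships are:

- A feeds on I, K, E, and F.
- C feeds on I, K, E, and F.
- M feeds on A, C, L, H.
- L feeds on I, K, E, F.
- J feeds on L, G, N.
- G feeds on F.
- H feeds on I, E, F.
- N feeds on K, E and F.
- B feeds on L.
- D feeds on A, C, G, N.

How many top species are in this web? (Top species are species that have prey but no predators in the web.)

Top species (has prey, but nothing eats it): D, B, J, M.
Count: 4.

4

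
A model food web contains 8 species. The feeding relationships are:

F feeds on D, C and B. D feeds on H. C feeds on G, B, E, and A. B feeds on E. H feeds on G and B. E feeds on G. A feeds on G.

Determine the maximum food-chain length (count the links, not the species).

One longest chain: G → E → B → H → D → F.
It has 6 species and 5 links.

5 links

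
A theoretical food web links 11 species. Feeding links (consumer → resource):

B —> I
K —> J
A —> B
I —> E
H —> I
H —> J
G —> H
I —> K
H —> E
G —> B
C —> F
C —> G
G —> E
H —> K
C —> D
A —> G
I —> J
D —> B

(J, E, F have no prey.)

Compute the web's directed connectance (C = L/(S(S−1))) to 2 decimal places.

The web has S = 11 species and L = 18 feeding links.
C = L / (S(S−1)) = 18 / 110 = 0.1636 ≈ 0.16.

C = 0.16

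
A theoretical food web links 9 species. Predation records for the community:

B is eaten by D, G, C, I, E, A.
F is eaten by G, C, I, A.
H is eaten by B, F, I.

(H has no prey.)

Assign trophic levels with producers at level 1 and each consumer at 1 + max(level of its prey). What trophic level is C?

H is a producer → level 1.
F eats H → level 2.
C eats F (level 2); other prey at levels: B 2 → level 3.

Trophic level 3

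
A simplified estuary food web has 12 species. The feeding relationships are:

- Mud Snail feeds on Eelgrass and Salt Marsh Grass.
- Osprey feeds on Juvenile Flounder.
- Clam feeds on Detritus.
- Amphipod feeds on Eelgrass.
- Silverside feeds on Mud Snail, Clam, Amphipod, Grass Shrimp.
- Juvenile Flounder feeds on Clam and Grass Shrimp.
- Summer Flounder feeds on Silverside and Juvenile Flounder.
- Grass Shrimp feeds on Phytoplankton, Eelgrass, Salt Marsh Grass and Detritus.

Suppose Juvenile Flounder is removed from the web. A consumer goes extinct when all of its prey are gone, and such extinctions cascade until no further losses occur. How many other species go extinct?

1

Remove Juvenile Flounder.
Round 1: Osprey (all prey gone) → extinct.
No further losses. Total secondary extinctions: 1.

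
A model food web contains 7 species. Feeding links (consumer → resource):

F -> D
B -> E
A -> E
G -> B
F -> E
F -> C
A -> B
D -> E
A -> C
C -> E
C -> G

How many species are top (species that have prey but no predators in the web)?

Top species (has prey, but nothing eats it): F, A.
Count: 2.

2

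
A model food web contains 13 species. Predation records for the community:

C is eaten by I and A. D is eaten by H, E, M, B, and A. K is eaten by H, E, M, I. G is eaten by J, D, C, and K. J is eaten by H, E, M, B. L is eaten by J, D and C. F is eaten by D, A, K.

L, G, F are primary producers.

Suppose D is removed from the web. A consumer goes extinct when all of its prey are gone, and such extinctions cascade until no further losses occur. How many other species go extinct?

0

Remove D.
Every predator of it retains at least one other prey: E still has K, J; M still has K, J; H still has K, J; B still has J; A still has F, C.
No consumer loses all prey, so no secondary extinctions occur.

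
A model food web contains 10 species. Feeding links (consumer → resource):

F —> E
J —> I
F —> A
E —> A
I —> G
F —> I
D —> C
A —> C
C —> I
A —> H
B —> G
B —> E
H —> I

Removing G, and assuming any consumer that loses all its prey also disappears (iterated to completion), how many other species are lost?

9

Remove G.
Round 1: I (all prey gone) → extinct.
Round 2: H (all prey gone), C (all prey gone), J (all prey gone) → extinct.
Round 3: A (all prey gone), D (all prey gone) → extinct.
Round 4: E (all prey gone) → extinct.
Round 5: B (all prey gone), F (all prey gone) → extinct.
No further losses. Total secondary extinctions: 9.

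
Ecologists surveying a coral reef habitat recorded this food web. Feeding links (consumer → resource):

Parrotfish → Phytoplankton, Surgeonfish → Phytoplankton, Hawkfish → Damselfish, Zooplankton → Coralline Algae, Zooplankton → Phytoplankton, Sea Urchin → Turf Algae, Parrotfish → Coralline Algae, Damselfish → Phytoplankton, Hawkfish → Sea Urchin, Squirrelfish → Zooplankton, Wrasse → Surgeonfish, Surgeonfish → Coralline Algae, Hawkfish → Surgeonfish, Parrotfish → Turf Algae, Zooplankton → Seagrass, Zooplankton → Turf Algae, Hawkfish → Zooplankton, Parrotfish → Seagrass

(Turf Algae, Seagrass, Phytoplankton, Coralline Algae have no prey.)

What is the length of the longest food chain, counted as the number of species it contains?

One longest chain: Phytoplankton → Surgeonfish → Hawkfish.
It has 3 species and 2 links.

3 species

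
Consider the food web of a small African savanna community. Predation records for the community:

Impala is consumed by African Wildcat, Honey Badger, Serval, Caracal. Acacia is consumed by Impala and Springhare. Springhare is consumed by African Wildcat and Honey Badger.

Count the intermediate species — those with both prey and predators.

Intermediate species (has both prey and predators): Springhare, Impala.
Count: 2.

2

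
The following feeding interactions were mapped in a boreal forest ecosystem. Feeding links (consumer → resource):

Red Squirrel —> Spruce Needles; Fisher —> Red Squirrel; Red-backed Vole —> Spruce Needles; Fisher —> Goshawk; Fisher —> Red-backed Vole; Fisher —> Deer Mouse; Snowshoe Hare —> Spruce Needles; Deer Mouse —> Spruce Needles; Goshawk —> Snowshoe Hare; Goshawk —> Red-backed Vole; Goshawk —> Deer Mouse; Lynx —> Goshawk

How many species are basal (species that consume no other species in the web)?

1

Basal species (no prey listed): Spruce Needles.
Count: 1.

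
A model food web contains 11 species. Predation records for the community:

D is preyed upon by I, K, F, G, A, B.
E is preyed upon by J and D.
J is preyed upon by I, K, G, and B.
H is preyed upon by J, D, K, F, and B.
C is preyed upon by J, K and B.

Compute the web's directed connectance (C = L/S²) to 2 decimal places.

The web has S = 11 species and L = 20 feeding links.
C = L / S² = 20 / 121 = 0.1653 ≈ 0.17.

C = 0.17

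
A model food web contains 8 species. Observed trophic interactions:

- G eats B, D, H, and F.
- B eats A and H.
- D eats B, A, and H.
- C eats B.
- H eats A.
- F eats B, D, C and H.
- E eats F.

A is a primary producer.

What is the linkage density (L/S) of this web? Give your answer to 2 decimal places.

There are L = 16 links among S = 8 species.
L/S = 16/8 = 2.0000 ≈ 2.00.

L/S = 2.00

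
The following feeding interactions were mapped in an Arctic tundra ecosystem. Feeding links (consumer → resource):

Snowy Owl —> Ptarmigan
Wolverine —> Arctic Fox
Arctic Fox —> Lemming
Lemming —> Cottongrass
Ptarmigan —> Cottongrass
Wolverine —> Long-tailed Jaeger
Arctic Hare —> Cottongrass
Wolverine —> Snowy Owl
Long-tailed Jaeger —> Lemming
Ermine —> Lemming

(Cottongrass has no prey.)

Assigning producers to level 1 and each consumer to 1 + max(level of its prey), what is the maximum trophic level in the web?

Producers (level 1): Cottongrass.
Cottongrass → Ptarmigan → Snowy Owl → Wolverine gives Wolverine level 4.
No species has a prey at level 4, so no species reaches level 5.

4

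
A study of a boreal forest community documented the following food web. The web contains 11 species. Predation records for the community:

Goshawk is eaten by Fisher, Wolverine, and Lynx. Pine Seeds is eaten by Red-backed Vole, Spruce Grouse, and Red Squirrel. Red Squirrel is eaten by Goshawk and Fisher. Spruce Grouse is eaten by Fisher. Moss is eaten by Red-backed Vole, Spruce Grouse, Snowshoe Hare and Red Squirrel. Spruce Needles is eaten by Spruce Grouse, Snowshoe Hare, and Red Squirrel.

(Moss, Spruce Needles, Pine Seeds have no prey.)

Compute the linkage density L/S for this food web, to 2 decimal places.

L/S = 1.45

There are L = 16 links among S = 11 species.
L/S = 16/11 = 1.4545 ≈ 1.45.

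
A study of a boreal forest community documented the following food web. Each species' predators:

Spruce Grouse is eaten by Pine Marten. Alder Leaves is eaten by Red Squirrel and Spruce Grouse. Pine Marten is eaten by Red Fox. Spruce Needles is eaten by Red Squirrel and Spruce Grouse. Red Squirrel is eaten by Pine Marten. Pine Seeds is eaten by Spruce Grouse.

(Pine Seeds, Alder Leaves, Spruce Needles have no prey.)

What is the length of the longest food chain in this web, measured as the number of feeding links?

One longest chain: Pine Seeds → Spruce Grouse → Pine Marten → Red Fox.
It has 4 species and 3 links.

3 links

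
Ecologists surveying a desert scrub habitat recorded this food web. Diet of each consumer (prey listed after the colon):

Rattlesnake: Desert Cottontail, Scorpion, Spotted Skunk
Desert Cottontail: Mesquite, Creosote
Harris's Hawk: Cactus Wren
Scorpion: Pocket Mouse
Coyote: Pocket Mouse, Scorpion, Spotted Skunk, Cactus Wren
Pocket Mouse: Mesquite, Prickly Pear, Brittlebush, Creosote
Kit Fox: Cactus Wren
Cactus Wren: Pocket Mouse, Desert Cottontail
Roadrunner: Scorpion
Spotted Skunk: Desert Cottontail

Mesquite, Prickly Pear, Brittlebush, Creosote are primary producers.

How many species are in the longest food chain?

4 species

One longest chain: Mesquite → Pocket Mouse → Scorpion → Rattlesnake.
It has 4 species and 3 links.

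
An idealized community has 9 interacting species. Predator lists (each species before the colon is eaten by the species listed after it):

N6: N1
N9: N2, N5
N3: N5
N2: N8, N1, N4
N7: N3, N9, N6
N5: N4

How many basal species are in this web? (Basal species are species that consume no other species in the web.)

1

Basal species (no prey listed): N7.
Count: 1.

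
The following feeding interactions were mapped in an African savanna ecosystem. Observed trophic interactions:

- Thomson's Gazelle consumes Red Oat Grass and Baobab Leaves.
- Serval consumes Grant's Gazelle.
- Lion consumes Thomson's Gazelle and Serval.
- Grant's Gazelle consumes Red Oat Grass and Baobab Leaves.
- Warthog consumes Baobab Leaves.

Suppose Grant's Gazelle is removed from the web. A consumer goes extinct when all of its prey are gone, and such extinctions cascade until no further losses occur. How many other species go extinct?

Remove Grant's Gazelle.
Round 1: Serval (all prey gone) → extinct.
No further losses. Total secondary extinctions: 1.

1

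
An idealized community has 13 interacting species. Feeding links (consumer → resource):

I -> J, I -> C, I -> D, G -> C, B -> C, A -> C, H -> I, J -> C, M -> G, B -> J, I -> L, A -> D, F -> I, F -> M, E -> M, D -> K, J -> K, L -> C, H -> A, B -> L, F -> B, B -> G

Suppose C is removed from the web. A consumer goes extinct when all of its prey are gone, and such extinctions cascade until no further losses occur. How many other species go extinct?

4

Remove C.
Round 1: L (all prey gone), G (all prey gone) → extinct.
Round 2: M (all prey gone) → extinct.
Round 3: E (all prey gone) → extinct.
No further losses. Total secondary extinctions: 4.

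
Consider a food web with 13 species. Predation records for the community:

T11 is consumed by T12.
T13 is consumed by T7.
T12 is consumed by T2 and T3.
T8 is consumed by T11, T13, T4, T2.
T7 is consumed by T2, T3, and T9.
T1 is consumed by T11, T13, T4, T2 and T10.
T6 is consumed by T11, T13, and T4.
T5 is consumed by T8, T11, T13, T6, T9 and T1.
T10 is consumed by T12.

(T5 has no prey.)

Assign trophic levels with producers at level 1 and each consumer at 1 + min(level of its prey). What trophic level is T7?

T5 is a producer → level 1.
T13 eats T5 → level 2.
T7 eats T13 → level 3.
No prey of T7 is below level 2, so 3 is the minimum.

Trophic level 3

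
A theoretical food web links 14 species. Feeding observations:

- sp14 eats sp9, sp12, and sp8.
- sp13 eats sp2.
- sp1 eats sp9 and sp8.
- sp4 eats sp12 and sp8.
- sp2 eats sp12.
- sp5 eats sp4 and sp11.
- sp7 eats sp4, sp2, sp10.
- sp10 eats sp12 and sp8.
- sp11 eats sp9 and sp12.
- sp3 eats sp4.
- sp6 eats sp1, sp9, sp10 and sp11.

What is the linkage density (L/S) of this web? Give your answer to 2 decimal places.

There are L = 23 links among S = 14 species.
L/S = 23/14 = 1.6429 ≈ 1.64.

L/S = 1.64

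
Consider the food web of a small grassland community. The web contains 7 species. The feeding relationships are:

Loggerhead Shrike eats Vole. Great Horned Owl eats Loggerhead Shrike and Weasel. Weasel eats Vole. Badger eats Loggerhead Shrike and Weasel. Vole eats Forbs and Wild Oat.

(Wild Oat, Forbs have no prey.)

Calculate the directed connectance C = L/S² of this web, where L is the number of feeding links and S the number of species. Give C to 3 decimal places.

C = 0.163

The web has S = 7 species and L = 8 feeding links.
C = L / S² = 8 / 49 = 0.1633 ≈ 0.163.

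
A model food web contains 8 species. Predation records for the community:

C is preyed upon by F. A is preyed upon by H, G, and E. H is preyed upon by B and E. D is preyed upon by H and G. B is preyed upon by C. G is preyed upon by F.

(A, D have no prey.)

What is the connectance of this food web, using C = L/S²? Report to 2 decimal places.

The web has S = 8 species and L = 10 feeding links.
C = L / S² = 10 / 64 = 0.1562 ≈ 0.16.

C = 0.16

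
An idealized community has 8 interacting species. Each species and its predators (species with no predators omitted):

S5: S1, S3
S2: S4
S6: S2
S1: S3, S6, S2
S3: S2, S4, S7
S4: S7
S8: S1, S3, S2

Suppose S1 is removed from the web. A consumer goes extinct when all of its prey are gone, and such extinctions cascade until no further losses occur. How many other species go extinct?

1

Remove S1.
Round 1: S6 (all prey gone) → extinct.
No further losses. Total secondary extinctions: 1.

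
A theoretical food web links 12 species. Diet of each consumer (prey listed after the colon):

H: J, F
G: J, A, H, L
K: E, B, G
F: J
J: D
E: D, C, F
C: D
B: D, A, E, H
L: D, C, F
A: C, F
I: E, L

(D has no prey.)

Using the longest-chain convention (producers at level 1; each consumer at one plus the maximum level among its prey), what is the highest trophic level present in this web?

Producers (level 1): D.
D → J → F → A → B → K gives K level 6.
No species has a prey at level 6, so no species reaches level 7.

6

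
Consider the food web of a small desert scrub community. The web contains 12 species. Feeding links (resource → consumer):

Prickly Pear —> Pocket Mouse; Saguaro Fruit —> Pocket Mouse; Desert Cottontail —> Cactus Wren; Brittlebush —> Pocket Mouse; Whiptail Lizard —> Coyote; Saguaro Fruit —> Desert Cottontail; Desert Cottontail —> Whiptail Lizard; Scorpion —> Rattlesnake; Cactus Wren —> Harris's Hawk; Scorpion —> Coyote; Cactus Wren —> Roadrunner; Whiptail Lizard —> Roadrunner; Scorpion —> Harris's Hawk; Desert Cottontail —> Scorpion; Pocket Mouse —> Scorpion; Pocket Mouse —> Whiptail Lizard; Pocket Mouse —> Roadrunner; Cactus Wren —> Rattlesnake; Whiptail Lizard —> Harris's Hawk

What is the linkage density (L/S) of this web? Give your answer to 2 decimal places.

L/S = 1.58

There are L = 19 links among S = 12 species.
L/S = 19/12 = 1.5833 ≈ 1.58.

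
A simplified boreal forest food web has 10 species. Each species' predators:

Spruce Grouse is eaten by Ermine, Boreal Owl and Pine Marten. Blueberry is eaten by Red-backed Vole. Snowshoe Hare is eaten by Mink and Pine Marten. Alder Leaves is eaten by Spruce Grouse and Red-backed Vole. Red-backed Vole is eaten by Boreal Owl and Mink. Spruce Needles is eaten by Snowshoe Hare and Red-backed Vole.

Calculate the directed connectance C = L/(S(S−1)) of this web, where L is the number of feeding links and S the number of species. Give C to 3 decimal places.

The web has S = 10 species and L = 12 feeding links.
C = L / (S(S−1)) = 12 / 90 = 0.1333 ≈ 0.133.

C = 0.133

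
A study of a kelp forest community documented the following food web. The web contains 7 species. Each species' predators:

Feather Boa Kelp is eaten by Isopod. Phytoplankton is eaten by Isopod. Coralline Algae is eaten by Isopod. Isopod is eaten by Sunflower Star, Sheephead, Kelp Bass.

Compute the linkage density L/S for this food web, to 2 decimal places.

There are L = 6 links among S = 7 species.
L/S = 6/7 = 0.8571 ≈ 0.86.

L/S = 0.86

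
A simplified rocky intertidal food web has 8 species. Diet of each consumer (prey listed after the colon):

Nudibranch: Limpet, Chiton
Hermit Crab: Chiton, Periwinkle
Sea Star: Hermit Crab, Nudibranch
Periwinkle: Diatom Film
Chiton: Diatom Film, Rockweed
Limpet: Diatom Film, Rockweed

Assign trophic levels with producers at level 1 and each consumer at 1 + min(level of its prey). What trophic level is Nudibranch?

Trophic level 3

Diatom Film is a producer → level 1.
Limpet eats Diatom Film → level 2.
Nudibranch eats Limpet → level 3.
No prey of Nudibranch is below level 2, so 3 is the minimum.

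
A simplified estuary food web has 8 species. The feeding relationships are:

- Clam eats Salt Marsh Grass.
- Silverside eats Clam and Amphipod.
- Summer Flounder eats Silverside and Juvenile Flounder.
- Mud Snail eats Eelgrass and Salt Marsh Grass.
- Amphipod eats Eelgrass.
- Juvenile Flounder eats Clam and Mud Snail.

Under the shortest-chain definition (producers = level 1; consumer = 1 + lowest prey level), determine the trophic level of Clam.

Salt Marsh Grass is a producer → level 1.
Clam eats Salt Marsh Grass → level 2.

Trophic level 2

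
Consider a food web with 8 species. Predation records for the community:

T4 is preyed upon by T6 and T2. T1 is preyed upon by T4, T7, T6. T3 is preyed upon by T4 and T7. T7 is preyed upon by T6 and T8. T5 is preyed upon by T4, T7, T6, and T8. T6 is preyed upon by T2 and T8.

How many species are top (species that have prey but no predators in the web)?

2

Top species (has prey, but nothing eats it): T2, T8.
Count: 2.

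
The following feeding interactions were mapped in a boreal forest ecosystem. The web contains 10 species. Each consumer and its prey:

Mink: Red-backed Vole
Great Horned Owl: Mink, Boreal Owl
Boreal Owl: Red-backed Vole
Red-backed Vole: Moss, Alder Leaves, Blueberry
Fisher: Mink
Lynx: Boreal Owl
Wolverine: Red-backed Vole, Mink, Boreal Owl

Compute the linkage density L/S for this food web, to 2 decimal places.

There are L = 12 links among S = 10 species.
L/S = 12/10 = 1.2000 ≈ 1.20.

L/S = 1.20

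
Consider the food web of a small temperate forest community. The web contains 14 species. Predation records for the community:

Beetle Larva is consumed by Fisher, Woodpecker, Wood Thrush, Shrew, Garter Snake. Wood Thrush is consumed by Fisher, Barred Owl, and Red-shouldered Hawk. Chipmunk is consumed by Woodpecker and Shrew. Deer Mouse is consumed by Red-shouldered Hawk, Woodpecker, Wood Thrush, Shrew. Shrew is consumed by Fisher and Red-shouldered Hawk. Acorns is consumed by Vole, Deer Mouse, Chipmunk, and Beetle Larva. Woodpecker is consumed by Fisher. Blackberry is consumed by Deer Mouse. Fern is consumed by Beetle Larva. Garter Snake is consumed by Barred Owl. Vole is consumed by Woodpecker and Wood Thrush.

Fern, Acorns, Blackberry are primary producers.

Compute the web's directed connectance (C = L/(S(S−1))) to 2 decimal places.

C = 0.14

The web has S = 14 species and L = 26 feeding links.
C = L / (S(S−1)) = 26 / 182 = 0.1429 ≈ 0.14.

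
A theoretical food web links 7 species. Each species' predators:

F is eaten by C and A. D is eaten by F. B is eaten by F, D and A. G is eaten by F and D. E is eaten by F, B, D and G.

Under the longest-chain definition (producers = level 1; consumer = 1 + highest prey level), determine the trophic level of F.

E is a producer → level 1.
G eats E → level 2.
D eats G (level 2); other prey at levels: E 1, B 2 → level 3.
F eats D (level 3); other prey at levels: E 1, G 2, B 2 → level 4.

Trophic level 4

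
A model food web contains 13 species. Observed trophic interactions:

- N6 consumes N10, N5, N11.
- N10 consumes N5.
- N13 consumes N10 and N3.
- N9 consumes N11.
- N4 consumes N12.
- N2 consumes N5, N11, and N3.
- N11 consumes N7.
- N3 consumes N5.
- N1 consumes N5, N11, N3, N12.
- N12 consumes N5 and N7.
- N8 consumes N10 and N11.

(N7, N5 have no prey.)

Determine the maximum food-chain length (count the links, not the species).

One longest chain: N7 → N11 → N6.
It has 3 species and 2 links.

2 links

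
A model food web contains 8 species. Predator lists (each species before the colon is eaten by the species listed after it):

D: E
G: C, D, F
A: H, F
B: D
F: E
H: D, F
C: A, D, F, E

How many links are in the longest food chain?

One longest chain: G → C → A → H → D → E.
It has 6 species and 5 links.

5 links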